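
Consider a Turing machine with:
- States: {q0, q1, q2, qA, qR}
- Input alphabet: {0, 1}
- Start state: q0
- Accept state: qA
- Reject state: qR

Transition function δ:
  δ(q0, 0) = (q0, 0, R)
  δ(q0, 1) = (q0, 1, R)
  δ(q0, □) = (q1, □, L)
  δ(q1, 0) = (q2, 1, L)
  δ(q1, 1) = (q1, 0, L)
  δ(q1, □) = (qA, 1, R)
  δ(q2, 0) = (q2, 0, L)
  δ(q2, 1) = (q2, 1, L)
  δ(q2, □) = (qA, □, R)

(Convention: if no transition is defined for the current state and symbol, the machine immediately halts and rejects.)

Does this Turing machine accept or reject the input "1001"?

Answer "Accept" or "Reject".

Execution trace:
Initial: [q0]1001
Step 1: δ(q0, 1) = (q0, 1, R) → 1[q0]001
Step 2: δ(q0, 0) = (q0, 0, R) → 10[q0]01
Step 3: δ(q0, 0) = (q0, 0, R) → 100[q0]1
Step 4: δ(q0, 1) = (q0, 1, R) → 1001[q0]□
Step 5: δ(q0, □) = (q1, □, L) → 100[q1]1□
Step 6: δ(q1, 1) = (q1, 0, L) → 10[q1]00□
Step 7: δ(q1, 0) = (q2, 1, L) → 1[q2]010□
Step 8: δ(q2, 0) = (q2, 0, L) → [q2]1010□
Step 9: δ(q2, 1) = (q2, 1, L) → [q2]□1010□
Step 10: δ(q2, □) = (qA, □, R) → □[qA]1010□

The machine reaches the accept state qA and halts.

Answer: Accept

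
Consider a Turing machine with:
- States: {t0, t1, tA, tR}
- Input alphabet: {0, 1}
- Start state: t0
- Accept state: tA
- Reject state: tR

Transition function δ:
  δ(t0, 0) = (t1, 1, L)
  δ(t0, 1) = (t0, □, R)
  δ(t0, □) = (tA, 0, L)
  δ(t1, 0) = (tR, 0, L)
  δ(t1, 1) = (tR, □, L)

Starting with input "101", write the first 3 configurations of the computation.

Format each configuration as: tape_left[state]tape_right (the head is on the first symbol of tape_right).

Transitions applied:
Step 1: δ(t0, 1) = (t0, □, R)
Step 2: δ(t0, 0) = (t1, 1, L)

The first 3 configurations are:
[t0]101 ⊢ □[t0]01 ⊢ [t1]□11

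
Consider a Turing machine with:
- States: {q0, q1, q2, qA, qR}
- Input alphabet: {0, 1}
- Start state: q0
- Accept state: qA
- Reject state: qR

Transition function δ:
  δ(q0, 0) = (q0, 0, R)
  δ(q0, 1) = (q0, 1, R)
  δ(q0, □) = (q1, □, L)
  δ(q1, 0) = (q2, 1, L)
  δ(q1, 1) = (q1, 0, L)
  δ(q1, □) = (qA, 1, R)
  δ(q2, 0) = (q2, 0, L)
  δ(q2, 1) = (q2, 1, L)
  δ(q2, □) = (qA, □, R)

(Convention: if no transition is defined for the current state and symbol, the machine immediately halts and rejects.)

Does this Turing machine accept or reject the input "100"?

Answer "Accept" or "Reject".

Execution trace:
Initial: [q0]100
Step 1: δ(q0, 1) = (q0, 1, R) → 1[q0]00
Step 2: δ(q0, 0) = (q0, 0, R) → 10[q0]0
Step 3: δ(q0, 0) = (q0, 0, R) → 100[q0]□
Step 4: δ(q0, □) = (q1, □, L) → 10[q1]0□
Step 5: δ(q1, 0) = (q2, 1, L) → 1[q2]01□
Step 6: δ(q2, 0) = (q2, 0, L) → [q2]101□
Step 7: δ(q2, 1) = (q2, 1, L) → [q2]□101□
Step 8: δ(q2, □) = (qA, □, R) → □[qA]101□

The machine reaches the accept state qA and halts.

Answer: Accept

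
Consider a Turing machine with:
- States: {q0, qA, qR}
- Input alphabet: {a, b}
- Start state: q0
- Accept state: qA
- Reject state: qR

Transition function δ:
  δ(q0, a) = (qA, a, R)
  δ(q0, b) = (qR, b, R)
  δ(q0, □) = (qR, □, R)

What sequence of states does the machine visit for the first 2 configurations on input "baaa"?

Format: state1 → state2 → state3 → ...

Execution trace:
Initial: [q0]baaa
Step 1: δ(q0, b) = (qR, b, R) → b[qR]aaa

The machine reaches the reject state qR and halts.

State sequence: q0 → qR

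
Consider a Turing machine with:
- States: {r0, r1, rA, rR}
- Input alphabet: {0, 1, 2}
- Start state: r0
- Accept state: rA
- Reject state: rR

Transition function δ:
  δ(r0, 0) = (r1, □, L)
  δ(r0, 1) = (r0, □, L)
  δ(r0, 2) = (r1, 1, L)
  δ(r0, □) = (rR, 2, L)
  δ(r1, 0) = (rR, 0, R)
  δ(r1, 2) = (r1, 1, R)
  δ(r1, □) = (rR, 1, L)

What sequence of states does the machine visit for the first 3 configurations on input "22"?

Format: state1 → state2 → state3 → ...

Execution trace:
Initial: [r0]22
Step 1: δ(r0, 2) = (r1, 1, L) → [r1]□12
Step 2: δ(r1, □) = (rR, 1, L) → [rR]□112

The machine reaches the reject state rR and halts.

State sequence: r0 → r1 → rR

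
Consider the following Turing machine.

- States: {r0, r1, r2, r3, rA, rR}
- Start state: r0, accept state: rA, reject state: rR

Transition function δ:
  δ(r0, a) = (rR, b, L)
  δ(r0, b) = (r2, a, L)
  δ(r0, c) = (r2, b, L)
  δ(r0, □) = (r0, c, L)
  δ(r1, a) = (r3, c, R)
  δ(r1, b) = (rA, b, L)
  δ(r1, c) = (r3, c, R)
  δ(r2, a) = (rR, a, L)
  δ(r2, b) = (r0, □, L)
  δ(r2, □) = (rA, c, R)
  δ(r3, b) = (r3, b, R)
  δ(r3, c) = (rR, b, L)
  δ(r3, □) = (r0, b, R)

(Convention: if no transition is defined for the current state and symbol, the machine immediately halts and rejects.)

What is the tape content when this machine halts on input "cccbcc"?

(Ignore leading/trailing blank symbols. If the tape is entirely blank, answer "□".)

Execution trace:
Initial: [r0]cccbcc
Step 1: δ(r0, c) = (r2, b, L) → [r2]□bccbcc
Step 2: δ(r2, □) = (rA, c, R) → c[rA]bccbcc

The machine reaches the accept state rA and halts.

Final tape (ignoring leading/trailing blanks): cbccbcc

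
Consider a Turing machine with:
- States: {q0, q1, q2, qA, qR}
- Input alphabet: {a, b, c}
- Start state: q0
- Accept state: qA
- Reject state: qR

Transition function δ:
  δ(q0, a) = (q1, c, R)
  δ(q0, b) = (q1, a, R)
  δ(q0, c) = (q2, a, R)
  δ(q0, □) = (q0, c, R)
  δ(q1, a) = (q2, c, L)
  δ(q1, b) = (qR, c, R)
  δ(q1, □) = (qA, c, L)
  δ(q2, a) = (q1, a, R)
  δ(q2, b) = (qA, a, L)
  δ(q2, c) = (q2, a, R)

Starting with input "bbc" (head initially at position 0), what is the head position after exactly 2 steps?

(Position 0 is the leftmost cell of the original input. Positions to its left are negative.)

Execution trace (head position shown):
Step 0: [q0]bbc  (head at position 0)
Step 1: move right → a[q1]bc  (head at position 1)
Step 2: move right → ac[qR]c  (head at position 2)

After 2 steps, the head is at position 2.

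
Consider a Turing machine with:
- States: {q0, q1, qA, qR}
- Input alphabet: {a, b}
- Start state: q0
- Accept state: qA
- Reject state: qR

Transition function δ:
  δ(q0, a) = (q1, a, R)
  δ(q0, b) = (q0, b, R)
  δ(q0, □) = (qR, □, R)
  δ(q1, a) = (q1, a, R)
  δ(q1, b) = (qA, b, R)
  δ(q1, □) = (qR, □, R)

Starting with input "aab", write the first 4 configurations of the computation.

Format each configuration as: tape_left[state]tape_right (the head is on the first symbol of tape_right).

Transitions applied:
Step 1: δ(q0, a) = (q1, a, R)
Step 2: δ(q1, a) = (q1, a, R)
Step 3: δ(q1, b) = (qA, b, R)

The first 4 configurations are:
[q0]aab ⊢ a[q1]ab ⊢ aa[q1]b ⊢ aab[qA]□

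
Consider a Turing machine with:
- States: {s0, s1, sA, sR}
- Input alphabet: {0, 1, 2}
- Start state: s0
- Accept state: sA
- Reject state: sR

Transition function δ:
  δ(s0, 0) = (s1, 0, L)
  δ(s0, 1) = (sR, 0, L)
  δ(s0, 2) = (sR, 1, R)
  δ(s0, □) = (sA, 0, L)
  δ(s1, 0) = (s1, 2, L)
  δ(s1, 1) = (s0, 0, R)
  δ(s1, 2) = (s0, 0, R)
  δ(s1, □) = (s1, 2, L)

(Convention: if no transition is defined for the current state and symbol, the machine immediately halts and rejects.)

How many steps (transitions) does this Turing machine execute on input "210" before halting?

Execution trace:
Initial: [s0]210
Step 1: δ(s0, 2) = (sR, 1, R) → 1[sR]10

The machine reaches the reject state sR and halts.

The machine executed 1 step before halting.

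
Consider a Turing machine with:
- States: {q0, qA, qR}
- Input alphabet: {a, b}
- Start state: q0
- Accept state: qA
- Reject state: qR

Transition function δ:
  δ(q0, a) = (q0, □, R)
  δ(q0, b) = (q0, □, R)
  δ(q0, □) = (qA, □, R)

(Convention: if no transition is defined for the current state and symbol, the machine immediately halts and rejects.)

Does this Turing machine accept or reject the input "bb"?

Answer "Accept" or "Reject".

Execution trace:
Initial: [q0]bb
Step 1: δ(q0, b) = (q0, □, R) → □[q0]b
Step 2: δ(q0, b) = (q0, □, R) → □□[q0]□
Step 3: δ(q0, □) = (qA, □, R) → □□□[qA]□

The machine reaches the accept state qA and halts.

Answer: Accept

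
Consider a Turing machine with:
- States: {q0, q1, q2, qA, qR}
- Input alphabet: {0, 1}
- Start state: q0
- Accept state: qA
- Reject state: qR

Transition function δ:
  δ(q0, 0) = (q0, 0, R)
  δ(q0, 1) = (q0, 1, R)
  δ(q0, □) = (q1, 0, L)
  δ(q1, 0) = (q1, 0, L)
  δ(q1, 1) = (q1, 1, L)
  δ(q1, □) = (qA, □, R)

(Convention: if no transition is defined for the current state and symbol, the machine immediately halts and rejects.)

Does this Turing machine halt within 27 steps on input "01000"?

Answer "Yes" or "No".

Execution trace:
Initial: [q0]01000
Step 1: δ(q0, 0) = (q0, 0, R) → 0[q0]1000
Step 2: δ(q0, 1) = (q0, 1, R) → 01[q0]000
Step 3: δ(q0, 0) = (q0, 0, R) → 010[q0]00
Step 4: δ(q0, 0) = (q0, 0, R) → 0100[q0]0
Step 5: δ(q0, 0) = (q0, 0, R) → 01000[q0]□
Step 6: δ(q0, □) = (q1, 0, L) → 0100[q1]00
Step 7: δ(q1, 0) = (q1, 0, L) → 010[q1]000
Step 8: δ(q1, 0) = (q1, 0, L) → 01[q1]0000
Step 9: δ(q1, 0) = (q1, 0, L) → 0[q1]10000
Step 10: δ(q1, 1) = (q1, 1, L) → [q1]010000
Step 11: δ(q1, 0) = (q1, 0, L) → [q1]□010000
Step 12: δ(q1, □) = (qA, □, R) → □[qA]010000

The machine reaches the accept state qA and halts.
The machine halted after 12 steps (within the 27-step bound).

Answer: Yes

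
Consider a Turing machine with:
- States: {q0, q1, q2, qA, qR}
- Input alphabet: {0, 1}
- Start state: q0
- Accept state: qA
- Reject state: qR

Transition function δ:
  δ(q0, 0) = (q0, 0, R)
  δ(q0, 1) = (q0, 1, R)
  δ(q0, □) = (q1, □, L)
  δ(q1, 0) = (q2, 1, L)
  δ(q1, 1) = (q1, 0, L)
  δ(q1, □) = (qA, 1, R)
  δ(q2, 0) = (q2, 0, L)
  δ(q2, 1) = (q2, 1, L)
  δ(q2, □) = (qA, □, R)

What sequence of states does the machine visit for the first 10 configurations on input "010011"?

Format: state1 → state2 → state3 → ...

Execution trace:
Initial: [q0]010011
Step 1: δ(q0, 0) = (q0, 0, R) → 0[q0]10011
Step 2: δ(q0, 1) = (q0, 1, R) → 01[q0]0011
Step 3: δ(q0, 0) = (q0, 0, R) → 010[q0]011
Step 4: δ(q0, 0) = (q0, 0, R) → 0100[q0]11
Step 5: δ(q0, 1) = (q0, 1, R) → 01001[q0]1
Step 6: δ(q0, 1) = (q0, 1, R) → 010011[q0]□
Step 7: δ(q0, □) = (q1, □, L) → 01001[q1]1□
Step 8: δ(q1, 1) = (q1, 0, L) → 0100[q1]10□
Step 9: δ(q1, 1) = (q1, 0, L) → 010[q1]000□

State sequence: q0 → q0 → q0 → q0 → q0 → q0 → q0 → q1 → q1 → q1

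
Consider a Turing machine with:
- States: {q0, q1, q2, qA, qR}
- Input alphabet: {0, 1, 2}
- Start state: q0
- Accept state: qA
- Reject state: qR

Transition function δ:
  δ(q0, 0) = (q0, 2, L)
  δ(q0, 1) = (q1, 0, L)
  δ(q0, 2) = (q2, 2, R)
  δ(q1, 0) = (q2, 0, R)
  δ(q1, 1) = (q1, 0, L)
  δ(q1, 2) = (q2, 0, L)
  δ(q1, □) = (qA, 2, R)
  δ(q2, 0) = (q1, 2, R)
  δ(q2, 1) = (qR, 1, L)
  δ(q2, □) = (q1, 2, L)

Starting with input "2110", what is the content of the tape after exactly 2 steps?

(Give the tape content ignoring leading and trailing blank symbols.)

Execution trace:
Initial: [q0]2110
Step 1: δ(q0, 2) = (q2, 2, R) → 2[q2]110
Step 2: δ(q2, 1) = (qR, 1, L) → [qR]2110

The machine reaches the reject state qR and halts.

After 2 steps, the tape (ignoring leading/trailing blanks) is: 2110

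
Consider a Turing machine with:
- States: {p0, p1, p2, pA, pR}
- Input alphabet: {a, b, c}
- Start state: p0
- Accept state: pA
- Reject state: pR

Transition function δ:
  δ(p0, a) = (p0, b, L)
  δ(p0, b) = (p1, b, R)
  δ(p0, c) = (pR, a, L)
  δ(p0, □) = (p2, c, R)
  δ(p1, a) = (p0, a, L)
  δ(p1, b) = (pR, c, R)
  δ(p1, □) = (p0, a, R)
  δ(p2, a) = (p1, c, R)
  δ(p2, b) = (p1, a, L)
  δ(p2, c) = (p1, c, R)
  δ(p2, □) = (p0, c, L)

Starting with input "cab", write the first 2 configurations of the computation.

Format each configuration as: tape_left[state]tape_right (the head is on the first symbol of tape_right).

Transitions applied:
Step 1: δ(p0, c) = (pR, a, L)

The first 2 configurations are:
[p0]cab ⊢ [pR]□aab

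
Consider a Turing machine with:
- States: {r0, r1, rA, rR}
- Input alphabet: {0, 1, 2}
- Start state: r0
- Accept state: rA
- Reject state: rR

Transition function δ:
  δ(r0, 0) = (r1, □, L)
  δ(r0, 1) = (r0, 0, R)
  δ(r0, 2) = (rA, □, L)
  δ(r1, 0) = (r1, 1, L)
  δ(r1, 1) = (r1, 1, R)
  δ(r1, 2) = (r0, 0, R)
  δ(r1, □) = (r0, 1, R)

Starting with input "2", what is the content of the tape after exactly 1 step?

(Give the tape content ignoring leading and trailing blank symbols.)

Execution trace:
Initial: [r0]2
Step 1: δ(r0, 2) = (rA, □, L) → [rA]□□

The machine reaches the accept state rA and halts.

After 1 step, the tape (ignoring leading/trailing blanks) is: □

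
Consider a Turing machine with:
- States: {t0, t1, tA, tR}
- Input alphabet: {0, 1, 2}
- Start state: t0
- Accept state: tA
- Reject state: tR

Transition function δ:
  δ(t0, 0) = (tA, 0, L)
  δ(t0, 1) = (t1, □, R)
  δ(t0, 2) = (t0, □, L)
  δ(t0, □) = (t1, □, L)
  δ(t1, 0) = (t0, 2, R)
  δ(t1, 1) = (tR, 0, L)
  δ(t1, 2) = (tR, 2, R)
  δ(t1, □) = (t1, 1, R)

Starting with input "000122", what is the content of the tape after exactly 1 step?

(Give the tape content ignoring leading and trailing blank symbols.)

Execution trace:
Initial: [t0]000122
Step 1: δ(t0, 0) = (tA, 0, L) → [tA]□000122

The machine reaches the accept state tA and halts.

After 1 step, the tape (ignoring leading/trailing blanks) is: 000122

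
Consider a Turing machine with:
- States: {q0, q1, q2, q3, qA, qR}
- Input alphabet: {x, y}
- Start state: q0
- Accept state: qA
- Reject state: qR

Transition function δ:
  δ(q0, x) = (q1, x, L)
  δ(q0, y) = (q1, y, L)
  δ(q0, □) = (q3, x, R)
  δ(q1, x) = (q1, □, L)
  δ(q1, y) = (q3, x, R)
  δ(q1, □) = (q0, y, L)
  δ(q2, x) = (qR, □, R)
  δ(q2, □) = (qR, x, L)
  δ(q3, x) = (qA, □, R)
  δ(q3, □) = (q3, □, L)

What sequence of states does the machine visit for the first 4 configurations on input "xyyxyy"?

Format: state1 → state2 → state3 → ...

Execution trace:
Initial: [q0]xyyxyy
Step 1: δ(q0, x) = (q1, x, L) → [q1]□xyyxyy
Step 2: δ(q1, □) = (q0, y, L) → [q0]□yxyyxyy
Step 3: δ(q0, □) = (q3, x, R) → x[q3]yxyyxyy

No transition is defined for δ(q3, y). By convention the machine halts and rejects.

State sequence: q0 → q1 → q0 → q3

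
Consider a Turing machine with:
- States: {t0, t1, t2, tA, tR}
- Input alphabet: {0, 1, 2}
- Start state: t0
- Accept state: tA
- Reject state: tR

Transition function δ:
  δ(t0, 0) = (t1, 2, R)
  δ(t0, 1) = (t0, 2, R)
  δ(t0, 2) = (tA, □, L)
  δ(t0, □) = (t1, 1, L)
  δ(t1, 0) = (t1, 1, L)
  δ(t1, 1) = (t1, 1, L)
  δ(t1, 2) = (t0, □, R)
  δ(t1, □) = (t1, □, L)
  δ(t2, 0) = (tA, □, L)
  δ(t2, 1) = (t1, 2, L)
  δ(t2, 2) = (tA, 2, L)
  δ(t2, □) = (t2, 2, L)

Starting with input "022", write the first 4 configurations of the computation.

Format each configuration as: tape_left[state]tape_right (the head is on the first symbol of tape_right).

Transitions applied:
Step 1: δ(t0, 0) = (t1, 2, R)
Step 2: δ(t1, 2) = (t0, □, R)
Step 3: δ(t0, 2) = (tA, □, L)

The first 4 configurations are:
[t0]022 ⊢ 2[t1]22 ⊢ 2□[t0]2 ⊢ 2[tA]□□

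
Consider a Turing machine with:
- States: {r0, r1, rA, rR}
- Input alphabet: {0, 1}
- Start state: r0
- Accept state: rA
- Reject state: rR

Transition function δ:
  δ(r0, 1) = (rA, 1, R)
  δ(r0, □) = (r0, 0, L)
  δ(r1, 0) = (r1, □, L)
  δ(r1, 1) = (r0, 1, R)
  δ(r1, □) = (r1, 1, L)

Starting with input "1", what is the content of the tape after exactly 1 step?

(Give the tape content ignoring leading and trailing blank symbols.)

Execution trace:
Initial: [r0]1
Step 1: δ(r0, 1) = (rA, 1, R) → 1[rA]□

The machine reaches the accept state rA and halts.

After 1 step, the tape (ignoring leading/trailing blanks) is: 1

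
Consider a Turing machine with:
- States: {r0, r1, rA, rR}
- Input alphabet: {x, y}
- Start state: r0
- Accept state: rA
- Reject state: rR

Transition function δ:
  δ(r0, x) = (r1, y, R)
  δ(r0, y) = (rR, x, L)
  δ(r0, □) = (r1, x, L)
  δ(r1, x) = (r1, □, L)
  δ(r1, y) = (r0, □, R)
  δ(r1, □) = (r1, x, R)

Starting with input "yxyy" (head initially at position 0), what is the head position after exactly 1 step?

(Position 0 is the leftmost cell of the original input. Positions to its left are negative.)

Execution trace (head position shown):
Step 0: [r0]yxyy  (head at position 0)
Step 1: move left → [rR]□xxyy  (head at position -1)

After 1 step, the head is at position -1.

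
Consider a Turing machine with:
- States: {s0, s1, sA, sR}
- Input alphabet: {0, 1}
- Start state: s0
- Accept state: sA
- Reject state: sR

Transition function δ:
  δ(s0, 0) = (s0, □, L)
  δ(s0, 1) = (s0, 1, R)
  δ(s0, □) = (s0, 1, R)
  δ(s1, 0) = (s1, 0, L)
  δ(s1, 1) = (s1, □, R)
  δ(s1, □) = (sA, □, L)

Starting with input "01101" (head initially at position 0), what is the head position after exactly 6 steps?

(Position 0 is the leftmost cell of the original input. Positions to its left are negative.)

Execution trace (head position shown):
Step 0: [s0]01101  (head at position 0)
Step 1: move left → [s0]□□1101  (head at position -1)
Step 2: move right → 1[s0]□1101  (head at position 0)
Step 3: move right → 11[s0]1101  (head at position 1)
Step 4: move right → 111[s0]101  (head at position 2)
Step 5: move right → 1111[s0]01  (head at position 3)
Step 6: move left → 111[s0]1□1  (head at position 2)

After 6 steps, the head is at position 2.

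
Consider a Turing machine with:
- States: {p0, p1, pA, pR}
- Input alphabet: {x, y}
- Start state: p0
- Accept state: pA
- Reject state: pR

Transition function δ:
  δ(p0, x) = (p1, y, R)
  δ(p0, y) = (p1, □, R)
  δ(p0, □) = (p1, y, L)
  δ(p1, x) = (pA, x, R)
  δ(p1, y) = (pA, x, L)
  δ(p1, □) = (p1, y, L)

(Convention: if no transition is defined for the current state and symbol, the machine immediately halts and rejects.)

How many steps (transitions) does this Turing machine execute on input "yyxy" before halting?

Execution trace:
Initial: [p0]yyxy
Step 1: δ(p0, y) = (p1, □, R) → □[p1]yxy
Step 2: δ(p1, y) = (pA, x, L) → [pA]□xxy

The machine reaches the accept state pA and halts.

The machine executed 2 steps before halting.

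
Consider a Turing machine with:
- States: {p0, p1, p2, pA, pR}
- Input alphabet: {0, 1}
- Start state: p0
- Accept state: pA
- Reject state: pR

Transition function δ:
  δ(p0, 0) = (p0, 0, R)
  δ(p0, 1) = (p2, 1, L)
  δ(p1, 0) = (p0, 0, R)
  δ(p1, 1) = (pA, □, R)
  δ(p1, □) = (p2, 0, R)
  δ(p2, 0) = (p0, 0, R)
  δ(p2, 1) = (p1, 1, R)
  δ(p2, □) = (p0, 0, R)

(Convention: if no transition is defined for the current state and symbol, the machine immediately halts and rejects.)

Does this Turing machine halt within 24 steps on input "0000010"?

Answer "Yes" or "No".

Execution trace:
Initial: [p0]0000010
Step 1: δ(p0, 0) = (p0, 0, R) → 0[p0]000010
Step 2: δ(p0, 0) = (p0, 0, R) → 00[p0]00010
Step 3: δ(p0, 0) = (p0, 0, R) → 000[p0]0010
Step 4: δ(p0, 0) = (p0, 0, R) → 0000[p0]010
Step 5: δ(p0, 0) = (p0, 0, R) → 00000[p0]10
Step 6: δ(p0, 1) = (p2, 1, L) → 0000[p2]010
Step 7: δ(p2, 0) = (p0, 0, R) → 00000[p0]10
Step 8: δ(p0, 1) = (p2, 1, L) → 0000[p2]010
Step 9: δ(p2, 0) = (p0, 0, R) → 00000[p0]10
Step 10: δ(p0, 1) = (p2, 1, L) → 0000[p2]010
Step 11: δ(p2, 0) = (p0, 0, R) → 00000[p0]10
Step 12: δ(p0, 1) = (p2, 1, L) → 0000[p2]010
Step 13: δ(p2, 0) = (p0, 0, R) → 00000[p0]10
Step 14: δ(p0, 1) = (p2, 1, L) → 0000[p2]010
Step 15: δ(p2, 0) = (p0, 0, R) → 00000[p0]10
Step 16: δ(p0, 1) = (p2, 1, L) → 0000[p2]010
Step 17: δ(p2, 0) = (p0, 0, R) → 00000[p0]10
Step 18: δ(p0, 1) = (p2, 1, L) → 0000[p2]010
Step 19: δ(p2, 0) = (p0, 0, R) → 00000[p0]10
Step 20: δ(p0, 1) = (p2, 1, L) → 0000[p2]010
Step 21: δ(p2, 0) = (p0, 0, R) → 00000[p0]10
Step 22: δ(p0, 1) = (p2, 1, L) → 0000[p2]010
Step 23: δ(p2, 0) = (p0, 0, R) → 00000[p0]10
Step 24: δ(p0, 1) = (p2, 1, L) → 0000[p2]010

The machine has not reached a halting state after 24 steps.
The machine did not halt within the 24-step bound.

Answer: No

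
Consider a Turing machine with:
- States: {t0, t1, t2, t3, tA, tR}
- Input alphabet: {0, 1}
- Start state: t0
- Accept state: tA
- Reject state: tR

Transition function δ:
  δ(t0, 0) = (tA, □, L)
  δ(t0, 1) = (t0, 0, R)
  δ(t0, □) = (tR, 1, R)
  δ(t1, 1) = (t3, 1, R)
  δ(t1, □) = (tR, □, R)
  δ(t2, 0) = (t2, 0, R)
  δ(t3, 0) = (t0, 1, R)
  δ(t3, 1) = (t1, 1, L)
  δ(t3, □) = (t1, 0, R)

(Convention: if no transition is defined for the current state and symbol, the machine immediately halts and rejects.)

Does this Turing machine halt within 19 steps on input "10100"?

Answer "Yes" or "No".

Execution trace:
Initial: [t0]10100
Step 1: δ(t0, 1) = (t0, 0, R) → 0[t0]0100
Step 2: δ(t0, 0) = (tA, □, L) → [tA]0□100

The machine reaches the accept state tA and halts.
The machine halted after 2 steps (within the 19-step bound).

Answer: Yes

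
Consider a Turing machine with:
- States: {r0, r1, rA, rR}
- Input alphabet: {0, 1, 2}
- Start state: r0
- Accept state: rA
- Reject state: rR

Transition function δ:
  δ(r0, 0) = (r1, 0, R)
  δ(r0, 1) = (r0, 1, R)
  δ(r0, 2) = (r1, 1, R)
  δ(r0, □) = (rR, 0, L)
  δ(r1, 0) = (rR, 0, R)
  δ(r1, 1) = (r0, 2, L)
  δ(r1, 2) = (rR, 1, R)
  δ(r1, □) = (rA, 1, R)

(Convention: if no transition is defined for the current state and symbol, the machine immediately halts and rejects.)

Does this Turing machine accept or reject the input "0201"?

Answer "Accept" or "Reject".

Execution trace:
Initial: [r0]0201
Step 1: δ(r0, 0) = (r1, 0, R) → 0[r1]201
Step 2: δ(r1, 2) = (rR, 1, R) → 01[rR]01

The machine reaches the reject state rR and halts.

Answer: Reject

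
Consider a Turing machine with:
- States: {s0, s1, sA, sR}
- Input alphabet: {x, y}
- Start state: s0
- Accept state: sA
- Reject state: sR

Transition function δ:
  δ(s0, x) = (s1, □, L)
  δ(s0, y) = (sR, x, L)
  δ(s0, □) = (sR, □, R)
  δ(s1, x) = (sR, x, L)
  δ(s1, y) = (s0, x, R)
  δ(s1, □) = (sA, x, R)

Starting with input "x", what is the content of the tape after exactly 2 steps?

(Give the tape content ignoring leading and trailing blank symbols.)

Execution trace:
Initial: [s0]x
Step 1: δ(s0, x) = (s1, □, L) → [s1]□□
Step 2: δ(s1, □) = (sA, x, R) → x[sA]□

The machine reaches the accept state sA and halts.

After 2 steps, the tape (ignoring leading/trailing blanks) is: x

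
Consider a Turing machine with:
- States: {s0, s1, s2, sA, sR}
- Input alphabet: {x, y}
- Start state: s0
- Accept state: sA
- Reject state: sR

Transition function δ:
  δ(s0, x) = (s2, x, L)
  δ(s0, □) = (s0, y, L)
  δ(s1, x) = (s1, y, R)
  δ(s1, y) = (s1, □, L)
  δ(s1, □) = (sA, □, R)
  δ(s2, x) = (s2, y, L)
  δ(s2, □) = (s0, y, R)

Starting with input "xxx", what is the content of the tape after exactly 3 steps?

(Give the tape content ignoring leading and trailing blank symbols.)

Execution trace:
Initial: [s0]xxx
Step 1: δ(s0, x) = (s2, x, L) → [s2]□xxx
Step 2: δ(s2, □) = (s0, y, R) → y[s0]xxx
Step 3: δ(s0, x) = (s2, x, L) → [s2]yxxx

No transition is defined for δ(s2, y). By convention the machine halts and rejects.

After 3 steps, the tape (ignoring leading/trailing blanks) is: yxxx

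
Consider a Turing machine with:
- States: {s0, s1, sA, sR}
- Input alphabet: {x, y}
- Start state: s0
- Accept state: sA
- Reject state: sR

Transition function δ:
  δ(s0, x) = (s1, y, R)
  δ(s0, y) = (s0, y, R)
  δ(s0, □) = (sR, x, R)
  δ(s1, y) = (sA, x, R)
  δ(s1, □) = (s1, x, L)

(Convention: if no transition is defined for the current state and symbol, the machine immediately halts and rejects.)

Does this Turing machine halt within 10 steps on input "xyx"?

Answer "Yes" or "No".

Execution trace:
Initial: [s0]xyx
Step 1: δ(s0, x) = (s1, y, R) → y[s1]yx
Step 2: δ(s1, y) = (sA, x, R) → yx[sA]x

The machine reaches the accept state sA and halts.
The machine halted after 2 steps (within the 10-step bound).

Answer: Yes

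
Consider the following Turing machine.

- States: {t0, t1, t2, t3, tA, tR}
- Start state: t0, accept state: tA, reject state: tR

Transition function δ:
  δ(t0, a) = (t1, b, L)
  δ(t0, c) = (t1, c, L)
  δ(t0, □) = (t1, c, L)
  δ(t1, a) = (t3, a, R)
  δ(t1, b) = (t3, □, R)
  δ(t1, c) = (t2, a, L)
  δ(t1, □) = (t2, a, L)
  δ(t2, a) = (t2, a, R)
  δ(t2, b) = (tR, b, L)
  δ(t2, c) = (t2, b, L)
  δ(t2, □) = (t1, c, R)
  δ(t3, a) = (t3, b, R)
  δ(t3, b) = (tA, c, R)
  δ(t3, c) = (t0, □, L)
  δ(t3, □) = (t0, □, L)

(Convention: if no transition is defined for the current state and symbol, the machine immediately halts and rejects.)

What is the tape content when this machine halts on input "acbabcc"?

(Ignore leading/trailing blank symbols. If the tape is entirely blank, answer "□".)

Execution trace:
Initial: [t0]acbabcc
Step 1: δ(t0, a) = (t1, b, L) → [t1]□bcbabcc
Step 2: δ(t1, □) = (t2, a, L) → [t2]□abcbabcc
Step 3: δ(t2, □) = (t1, c, R) → c[t1]abcbabcc
Step 4: δ(t1, a) = (t3, a, R) → ca[t3]bcbabcc
Step 5: δ(t3, b) = (tA, c, R) → cac[tA]cbabcc

The machine reaches the accept state tA and halts.

Final tape (ignoring leading/trailing blanks): caccbabcc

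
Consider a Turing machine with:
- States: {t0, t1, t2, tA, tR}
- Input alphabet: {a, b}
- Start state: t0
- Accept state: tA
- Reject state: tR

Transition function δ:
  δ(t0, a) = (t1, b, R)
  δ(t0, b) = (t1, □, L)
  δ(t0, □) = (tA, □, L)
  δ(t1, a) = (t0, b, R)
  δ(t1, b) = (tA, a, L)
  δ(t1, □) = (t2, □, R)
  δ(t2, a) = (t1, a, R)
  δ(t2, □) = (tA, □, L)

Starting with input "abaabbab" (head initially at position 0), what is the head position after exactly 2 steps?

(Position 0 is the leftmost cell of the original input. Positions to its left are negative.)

Execution trace (head position shown):
Step 0: [t0]abaabbab  (head at position 0)
Step 1: move right → b[t1]baabbab  (head at position 1)
Step 2: move left → [tA]baaabbab  (head at position 0)

After 2 steps, the head is at position 0.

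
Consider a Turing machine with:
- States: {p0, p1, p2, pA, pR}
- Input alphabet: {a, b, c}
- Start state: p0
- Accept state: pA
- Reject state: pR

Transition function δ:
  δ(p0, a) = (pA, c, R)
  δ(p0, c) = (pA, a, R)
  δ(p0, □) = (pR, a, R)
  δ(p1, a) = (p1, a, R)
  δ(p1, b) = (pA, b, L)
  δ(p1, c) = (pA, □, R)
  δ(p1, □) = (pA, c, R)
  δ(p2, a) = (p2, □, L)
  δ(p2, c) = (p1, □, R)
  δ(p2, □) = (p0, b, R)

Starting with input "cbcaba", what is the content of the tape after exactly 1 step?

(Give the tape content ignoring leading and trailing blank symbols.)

Execution trace:
Initial: [p0]cbcaba
Step 1: δ(p0, c) = (pA, a, R) → a[pA]bcaba

The machine reaches the accept state pA and halts.

After 1 step, the tape (ignoring leading/trailing blanks) is: abcaba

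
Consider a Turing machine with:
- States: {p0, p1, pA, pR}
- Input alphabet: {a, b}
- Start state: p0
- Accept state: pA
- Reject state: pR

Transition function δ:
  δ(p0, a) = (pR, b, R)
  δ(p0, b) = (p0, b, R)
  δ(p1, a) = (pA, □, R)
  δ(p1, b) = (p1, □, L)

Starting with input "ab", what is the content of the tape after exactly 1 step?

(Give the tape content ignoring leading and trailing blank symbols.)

Execution trace:
Initial: [p0]ab
Step 1: δ(p0, a) = (pR, b, R) → b[pR]b

The machine reaches the reject state pR and halts.

After 1 step, the tape (ignoring leading/trailing blanks) is: bb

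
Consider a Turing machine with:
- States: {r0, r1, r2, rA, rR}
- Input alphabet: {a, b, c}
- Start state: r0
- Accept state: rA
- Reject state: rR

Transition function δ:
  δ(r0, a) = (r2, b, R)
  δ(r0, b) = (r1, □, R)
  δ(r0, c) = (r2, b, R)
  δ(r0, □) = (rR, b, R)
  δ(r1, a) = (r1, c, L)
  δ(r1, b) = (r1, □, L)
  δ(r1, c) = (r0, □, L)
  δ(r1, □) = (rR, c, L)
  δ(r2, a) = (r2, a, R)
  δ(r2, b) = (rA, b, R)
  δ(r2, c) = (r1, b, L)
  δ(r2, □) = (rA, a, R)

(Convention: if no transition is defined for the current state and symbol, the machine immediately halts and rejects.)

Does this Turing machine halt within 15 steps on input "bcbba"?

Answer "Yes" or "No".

Execution trace:
Initial: [r0]bcbba
Step 1: δ(r0, b) = (r1, □, R) → □[r1]cbba
Step 2: δ(r1, c) = (r0, □, L) → [r0]□□bba
Step 3: δ(r0, □) = (rR, b, R) → b[rR]□bba

The machine reaches the reject state rR and halts.
The machine halted after 3 steps (within the 15-step bound).

Answer: Yes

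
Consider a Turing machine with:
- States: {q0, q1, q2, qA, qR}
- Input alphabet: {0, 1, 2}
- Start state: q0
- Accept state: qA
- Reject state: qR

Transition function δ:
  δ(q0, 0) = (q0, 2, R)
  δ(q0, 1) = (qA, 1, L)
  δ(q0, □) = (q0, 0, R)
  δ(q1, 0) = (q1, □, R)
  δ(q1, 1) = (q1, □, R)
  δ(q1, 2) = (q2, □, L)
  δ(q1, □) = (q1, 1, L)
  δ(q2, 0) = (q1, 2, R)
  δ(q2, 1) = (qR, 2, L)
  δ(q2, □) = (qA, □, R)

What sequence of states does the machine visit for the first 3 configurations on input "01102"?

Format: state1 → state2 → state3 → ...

Execution trace:
Initial: [q0]01102
Step 1: δ(q0, 0) = (q0, 2, R) → 2[q0]1102
Step 2: δ(q0, 1) = (qA, 1, L) → [qA]21102

The machine reaches the accept state qA and halts.

State sequence: q0 → q0 → qA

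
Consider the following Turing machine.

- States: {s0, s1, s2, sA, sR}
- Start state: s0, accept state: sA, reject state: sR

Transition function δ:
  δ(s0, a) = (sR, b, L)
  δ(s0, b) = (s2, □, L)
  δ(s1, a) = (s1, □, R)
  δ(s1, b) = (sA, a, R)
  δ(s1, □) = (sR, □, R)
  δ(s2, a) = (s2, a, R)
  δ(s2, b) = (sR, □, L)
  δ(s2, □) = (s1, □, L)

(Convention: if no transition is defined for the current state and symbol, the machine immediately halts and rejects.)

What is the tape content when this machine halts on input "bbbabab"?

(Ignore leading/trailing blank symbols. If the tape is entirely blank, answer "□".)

Execution trace:
Initial: [s0]bbbabab
Step 1: δ(s0, b) = (s2, □, L) → [s2]□□bbabab
Step 2: δ(s2, □) = (s1, □, L) → [s1]□□□bbabab
Step 3: δ(s1, □) = (sR, □, R) → □[sR]□□bbabab

The machine reaches the reject state sR and halts.

Final tape (ignoring leading/trailing blanks): bbabab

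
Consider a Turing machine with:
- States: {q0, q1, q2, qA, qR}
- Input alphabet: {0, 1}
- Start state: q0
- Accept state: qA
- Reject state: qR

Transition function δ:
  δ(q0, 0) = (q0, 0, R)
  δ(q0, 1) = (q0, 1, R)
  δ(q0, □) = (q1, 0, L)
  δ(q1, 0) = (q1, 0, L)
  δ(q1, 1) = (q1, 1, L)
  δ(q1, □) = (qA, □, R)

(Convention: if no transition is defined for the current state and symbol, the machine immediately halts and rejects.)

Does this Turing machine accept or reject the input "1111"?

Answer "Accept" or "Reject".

Execution trace:
Initial: [q0]1111
Step 1: δ(q0, 1) = (q0, 1, R) → 1[q0]111
Step 2: δ(q0, 1) = (q0, 1, R) → 11[q0]11
Step 3: δ(q0, 1) = (q0, 1, R) → 111[q0]1
Step 4: δ(q0, 1) = (q0, 1, R) → 1111[q0]□
Step 5: δ(q0, □) = (q1, 0, L) → 111[q1]10
Step 6: δ(q1, 1) = (q1, 1, L) → 11[q1]110
Step 7: δ(q1, 1) = (q1, 1, L) → 1[q1]1110
Step 8: δ(q1, 1) = (q1, 1, L) → [q1]11110
Step 9: δ(q1, 1) = (q1, 1, L) → [q1]□11110
Step 10: δ(q1, □) = (qA, □, R) → □[qA]11110

The machine reaches the accept state qA and halts.

Answer: Accept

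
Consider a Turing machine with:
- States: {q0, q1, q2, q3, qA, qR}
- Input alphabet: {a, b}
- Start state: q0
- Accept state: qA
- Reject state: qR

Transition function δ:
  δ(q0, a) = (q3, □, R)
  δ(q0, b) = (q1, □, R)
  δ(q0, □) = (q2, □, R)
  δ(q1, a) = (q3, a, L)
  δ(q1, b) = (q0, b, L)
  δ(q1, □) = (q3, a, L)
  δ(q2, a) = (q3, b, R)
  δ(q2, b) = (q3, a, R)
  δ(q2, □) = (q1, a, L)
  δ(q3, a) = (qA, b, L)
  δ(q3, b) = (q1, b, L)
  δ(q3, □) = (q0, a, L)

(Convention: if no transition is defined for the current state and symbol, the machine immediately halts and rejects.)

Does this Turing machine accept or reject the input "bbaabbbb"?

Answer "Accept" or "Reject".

Execution trace:
Initial: [q0]bbaabbbb
Step 1: δ(q0, b) = (q1, □, R) → □[q1]baabbbb
Step 2: δ(q1, b) = (q0, b, L) → [q0]□baabbbb
Step 3: δ(q0, □) = (q2, □, R) → □[q2]baabbbb
Step 4: δ(q2, b) = (q3, a, R) → □a[q3]aabbbb
Step 5: δ(q3, a) = (qA, b, L) → □[qA]ababbbb

The machine reaches the accept state qA and halts.

Answer: Accept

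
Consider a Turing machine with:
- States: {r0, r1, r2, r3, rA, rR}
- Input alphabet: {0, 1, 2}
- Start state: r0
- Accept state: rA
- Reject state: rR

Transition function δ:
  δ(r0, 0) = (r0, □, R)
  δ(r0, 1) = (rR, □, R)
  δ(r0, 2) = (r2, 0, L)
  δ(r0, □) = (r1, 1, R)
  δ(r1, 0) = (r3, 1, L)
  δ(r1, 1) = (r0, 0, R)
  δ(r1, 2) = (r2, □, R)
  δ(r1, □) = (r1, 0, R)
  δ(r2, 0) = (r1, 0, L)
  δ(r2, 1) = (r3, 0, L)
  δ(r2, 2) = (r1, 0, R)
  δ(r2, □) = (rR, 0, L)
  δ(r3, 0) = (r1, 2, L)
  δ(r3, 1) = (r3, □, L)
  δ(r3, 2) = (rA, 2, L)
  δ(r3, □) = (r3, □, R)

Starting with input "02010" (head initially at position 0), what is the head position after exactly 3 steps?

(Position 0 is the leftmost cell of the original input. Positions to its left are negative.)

Execution trace (head position shown):
Step 0: [r0]02010  (head at position 0)
Step 1: move right → □[r0]2010  (head at position 1)
Step 2: move left → [r2]□0010  (head at position 0)
Step 3: move left → [rR]□00010  (head at position -1)

After 3 steps, the head is at position -1.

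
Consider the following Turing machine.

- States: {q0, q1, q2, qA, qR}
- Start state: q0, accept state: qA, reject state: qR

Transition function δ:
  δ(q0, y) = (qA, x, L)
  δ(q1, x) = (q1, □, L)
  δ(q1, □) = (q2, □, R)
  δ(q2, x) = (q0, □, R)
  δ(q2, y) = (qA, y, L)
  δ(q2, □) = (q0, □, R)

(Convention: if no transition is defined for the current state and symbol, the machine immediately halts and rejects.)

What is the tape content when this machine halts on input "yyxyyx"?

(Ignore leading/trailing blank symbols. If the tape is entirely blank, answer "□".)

Execution trace:
Initial: [q0]yyxyyx
Step 1: δ(q0, y) = (qA, x, L) → [qA]□xyxyyx

The machine reaches the accept state qA and halts.

Final tape (ignoring leading/trailing blanks): xyxyyx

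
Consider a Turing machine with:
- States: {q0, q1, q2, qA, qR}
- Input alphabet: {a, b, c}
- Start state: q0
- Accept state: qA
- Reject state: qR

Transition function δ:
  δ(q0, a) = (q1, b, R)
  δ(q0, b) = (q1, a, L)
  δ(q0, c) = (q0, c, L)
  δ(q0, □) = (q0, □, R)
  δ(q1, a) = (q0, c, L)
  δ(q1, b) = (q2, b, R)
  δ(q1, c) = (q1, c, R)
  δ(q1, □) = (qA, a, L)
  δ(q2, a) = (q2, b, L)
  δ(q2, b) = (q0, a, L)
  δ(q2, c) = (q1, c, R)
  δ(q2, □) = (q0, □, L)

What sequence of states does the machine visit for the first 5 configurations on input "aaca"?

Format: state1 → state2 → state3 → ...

Execution trace:
Initial: [q0]aaca
Step 1: δ(q0, a) = (q1, b, R) → b[q1]aca
Step 2: δ(q1, a) = (q0, c, L) → [q0]bcca
Step 3: δ(q0, b) = (q1, a, L) → [q1]□acca
Step 4: δ(q1, □) = (qA, a, L) → [qA]□aacca

The machine reaches the accept state qA and halts.

State sequence: q0 → q1 → q0 → q1 → qA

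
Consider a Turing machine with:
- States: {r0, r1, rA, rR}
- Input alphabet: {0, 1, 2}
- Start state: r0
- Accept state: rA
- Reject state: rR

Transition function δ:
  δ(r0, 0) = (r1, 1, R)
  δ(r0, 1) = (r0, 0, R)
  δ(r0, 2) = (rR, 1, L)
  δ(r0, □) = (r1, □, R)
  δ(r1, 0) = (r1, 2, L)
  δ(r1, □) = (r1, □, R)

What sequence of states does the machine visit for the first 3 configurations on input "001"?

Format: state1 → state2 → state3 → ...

Execution trace:
Initial: [r0]001
Step 1: δ(r0, 0) = (r1, 1, R) → 1[r1]01
Step 2: δ(r1, 0) = (r1, 2, L) → [r1]121

No transition is defined for δ(r1, 1). By convention the machine halts and rejects.

State sequence: r0 → r1 → r1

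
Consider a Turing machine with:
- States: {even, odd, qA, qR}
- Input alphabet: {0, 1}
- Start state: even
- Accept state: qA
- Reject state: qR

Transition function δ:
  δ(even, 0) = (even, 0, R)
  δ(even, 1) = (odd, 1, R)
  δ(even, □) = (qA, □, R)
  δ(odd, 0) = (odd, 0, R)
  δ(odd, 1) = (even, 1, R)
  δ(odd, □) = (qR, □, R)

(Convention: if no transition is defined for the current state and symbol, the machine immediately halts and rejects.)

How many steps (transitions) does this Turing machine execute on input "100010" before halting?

Execution trace:
Initial: [even]100010
Step 1: δ(even, 1) = (odd, 1, R) → 1[odd]00010
Step 2: δ(odd, 0) = (odd, 0, R) → 10[odd]0010
Step 3: δ(odd, 0) = (odd, 0, R) → 100[odd]010
Step 4: δ(odd, 0) = (odd, 0, R) → 1000[odd]10
Step 5: δ(odd, 1) = (even, 1, R) → 10001[even]0
Step 6: δ(even, 0) = (even, 0, R) → 100010[even]□
Step 7: δ(even, □) = (qA, □, R) → 100010□[qA]□

The machine reaches the accept state qA and halts.

The machine executed 7 steps before halting.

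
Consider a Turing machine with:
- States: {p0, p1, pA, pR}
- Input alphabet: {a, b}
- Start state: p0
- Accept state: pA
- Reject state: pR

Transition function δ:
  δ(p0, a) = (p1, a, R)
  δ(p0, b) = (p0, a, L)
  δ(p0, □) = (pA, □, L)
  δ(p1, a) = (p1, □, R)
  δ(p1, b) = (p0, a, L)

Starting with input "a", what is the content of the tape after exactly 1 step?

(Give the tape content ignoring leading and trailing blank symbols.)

Execution trace:
Initial: [p0]a
Step 1: δ(p0, a) = (p1, a, R) → a[p1]□

No transition is defined for δ(p1, □). By convention the machine halts and rejects.

After 1 step, the tape (ignoring leading/trailing blanks) is: a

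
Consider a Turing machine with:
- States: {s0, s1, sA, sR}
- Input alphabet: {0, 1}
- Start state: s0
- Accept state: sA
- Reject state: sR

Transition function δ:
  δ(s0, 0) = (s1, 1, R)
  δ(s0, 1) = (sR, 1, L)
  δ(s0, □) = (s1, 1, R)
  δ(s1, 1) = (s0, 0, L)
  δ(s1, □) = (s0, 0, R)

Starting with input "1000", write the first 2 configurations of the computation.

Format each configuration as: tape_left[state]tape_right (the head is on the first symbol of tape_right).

Transitions applied:
Step 1: δ(s0, 1) = (sR, 1, L)

The first 2 configurations are:
[s0]1000 ⊢ [sR]□1000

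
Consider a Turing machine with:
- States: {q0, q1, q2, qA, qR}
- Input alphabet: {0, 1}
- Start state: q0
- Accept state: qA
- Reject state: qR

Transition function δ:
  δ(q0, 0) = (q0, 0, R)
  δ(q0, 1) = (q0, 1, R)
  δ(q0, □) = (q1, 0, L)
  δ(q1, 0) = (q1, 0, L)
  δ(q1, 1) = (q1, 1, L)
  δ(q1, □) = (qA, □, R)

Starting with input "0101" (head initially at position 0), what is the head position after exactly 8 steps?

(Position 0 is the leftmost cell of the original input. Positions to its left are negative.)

Execution trace (head position shown):
Step 0: [q0]0101  (head at position 0)
Step 1: move right → 0[q0]101  (head at position 1)
Step 2: move right → 01[q0]01  (head at position 2)
Step 3: move right → 010[q0]1  (head at position 3)
Step 4: move right → 0101[q0]□  (head at position 4)
Step 5: move left → 010[q1]10  (head at position 3)
Step 6: move left → 01[q1]010  (head at position 2)
Step 7: move left → 0[q1]1010  (head at position 1)
Step 8: move left → [q1]01010  (head at position 0)

After 8 steps, the head is at position 0.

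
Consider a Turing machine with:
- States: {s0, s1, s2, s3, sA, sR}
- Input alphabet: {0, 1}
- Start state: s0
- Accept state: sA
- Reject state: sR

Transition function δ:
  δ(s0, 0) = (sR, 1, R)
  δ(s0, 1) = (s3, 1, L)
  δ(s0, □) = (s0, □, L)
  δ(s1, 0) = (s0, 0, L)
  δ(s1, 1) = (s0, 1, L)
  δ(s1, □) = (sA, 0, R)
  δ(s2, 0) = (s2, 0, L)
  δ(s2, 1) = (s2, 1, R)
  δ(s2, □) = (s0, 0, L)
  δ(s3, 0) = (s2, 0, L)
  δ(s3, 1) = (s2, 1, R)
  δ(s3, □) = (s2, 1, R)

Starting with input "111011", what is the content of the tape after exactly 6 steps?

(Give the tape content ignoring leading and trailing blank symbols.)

Execution trace:
Initial: [s0]111011
Step 1: δ(s0, 1) = (s3, 1, L) → [s3]□111011
Step 2: δ(s3, □) = (s2, 1, R) → 1[s2]111011
Step 3: δ(s2, 1) = (s2, 1, R) → 11[s2]11011
Step 4: δ(s2, 1) = (s2, 1, R) → 111[s2]1011
Step 5: δ(s2, 1) = (s2, 1, R) → 1111[s2]011
Step 6: δ(s2, 0) = (s2, 0, L) → 111[s2]1011

After 6 steps, the tape (ignoring leading/trailing blanks) is: 1111011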